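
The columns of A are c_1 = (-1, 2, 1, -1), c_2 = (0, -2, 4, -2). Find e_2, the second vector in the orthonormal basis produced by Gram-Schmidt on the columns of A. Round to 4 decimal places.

c_1 = (-1, 2, 1, -1); ‖c_1‖ = 2.6458, so e_1 = (-0.3780, 0.7559, 0.3780, -0.3780).
e_1·c_2 = (-0.3780)·0 + 0.7559·(-2) + 0.3780·4 + (-0.3780)·(-2) = 0.7559.
u_2 = c_2 − 0.7559·e_1 = (0.2857, -2.5714, 3.7143, -1.7143).
‖u_2‖ = 4.8403, so e_2 = (0.0590, -0.5313, 0.7674, -0.3542).

e_2 = (0.0590, -0.5313, 0.7674, -0.3542)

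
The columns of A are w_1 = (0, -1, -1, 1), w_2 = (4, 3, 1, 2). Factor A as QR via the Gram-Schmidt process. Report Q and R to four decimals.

w_1 = (0, -1, -1, 1); ‖w_1‖ = 1.7321, so q_1 = (0.0000, -0.5774, -0.5774, 0.5774).
q_1·w_2 = 0.0000·4 + (-0.5774)·3 + (-0.5774)·1 + 0.5774·2 = -1.1547.
u_2 = w_2 + 1.1547·q_1 = (4.0000, 2.3333, 0.3333, 2.6667).
‖u_2‖ = 5.3541, so q_2 = (0.7471, 0.4358, 0.0623, 0.4981).

Q = [[0.0000, 0.7471], [-0.5774, 0.4358], [-0.5774, 0.0623], [0.5774, 0.4981]], R = [[1.7321, -1.1547], [0.0000, 5.3541]]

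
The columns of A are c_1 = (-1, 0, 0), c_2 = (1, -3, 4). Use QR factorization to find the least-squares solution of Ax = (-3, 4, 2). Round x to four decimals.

c_1 = (-1, 0, 0); ‖c_1‖ = 1.0000, so e_1 = (-1.0000, 0.0000, 0.0000).
e_1·c_2 = (-1.0000)·1 + 0.0000·(-3) + 0.0000·4 = -1.0000.
u_2 = c_2 + 1.0000·e_1 = (0.0000, -3.0000, 4.0000).
‖u_2‖ = 5.0000, so e_2 = (0.0000, -0.6000, 0.8000).
Qᵀb = (3.0000, -0.8000).
Back-substitute: x_2 = -0.8000/5.0000 = -0.1600.
x_1 = (3.0000 + 1.0000·(-0.1600))/1.0000 = 2.8400.

x = (2.8400, -0.1600)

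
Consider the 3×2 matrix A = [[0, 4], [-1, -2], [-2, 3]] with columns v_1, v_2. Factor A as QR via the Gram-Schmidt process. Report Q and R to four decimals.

Q = [[0.0000, 0.7875], [-0.4472, -0.5512], [-0.8944, 0.2756]], R = [[2.2361, -1.7889], [0.0000, 5.0794]]

v_1 = (0, -1, -2); ‖v_1‖ = 2.2361, so q_1 = (0.0000, -0.4472, -0.8944).
q_1·v_2 = 0.0000·4 + (-0.4472)·(-2) + (-0.8944)·3 = -1.7889.
u_2 = v_2 + 1.7889·q_1 = (4.0000, -2.8000, 1.4000).
‖u_2‖ = 5.0794, so q_2 = (0.7875, -0.5512, 0.2756).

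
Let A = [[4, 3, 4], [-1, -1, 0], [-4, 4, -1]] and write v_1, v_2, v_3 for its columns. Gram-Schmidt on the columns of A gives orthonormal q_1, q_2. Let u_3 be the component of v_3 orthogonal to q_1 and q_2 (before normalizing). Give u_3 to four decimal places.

u_3 = (0.2921, 1.0224, 0.0365)

v_1 = (4, -1, -4); ‖v_1‖ = 5.7446, so q_1 = (0.6963, -0.1741, -0.6963).
q_1·v_2 = 0.6963·3 + (-0.1741)·(-1) + (-0.6963)·4 = -0.5222.
u_2 = v_2 + 0.5222·q_1 = (3.3636, -1.0909, 3.6364).
‖u_2‖ = 5.0722, so q_2 = (0.6632, -0.2151, 0.7169).
q_1·v_3 = 0.6963·4 + (-0.1741)·0 + (-0.6963)·(-1) = 3.4816; q_2·v_3 = 0.6632·4 + (-0.2151)·0 + 0.7169·(-1) = 1.9357.
u_3 = v_3 − 3.4816·q_1 − 1.9357·q_2 = (0.2921, 1.0224, 0.0365).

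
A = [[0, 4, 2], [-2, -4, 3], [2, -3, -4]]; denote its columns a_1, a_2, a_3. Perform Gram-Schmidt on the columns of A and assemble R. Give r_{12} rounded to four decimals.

r_{12} = 0.7071

a_1 = (0, -2, 2); ‖a_1‖ = 2.8284, so q_1 = (0.0000, -0.7071, 0.7071).
r_{12} = q_1·a_2 = 0.7071.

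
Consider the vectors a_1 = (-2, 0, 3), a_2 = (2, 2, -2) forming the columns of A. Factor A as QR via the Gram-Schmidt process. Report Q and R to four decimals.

a_1 = (-2, 0, 3); ‖a_1‖ = 3.6056, so q_1 = (-0.5547, 0.0000, 0.8321).
q_1·a_2 = (-0.5547)·2 + 0.0000·2 + 0.8321·(-2) = -2.7735.
u_2 = a_2 + 2.7735·q_1 = (0.4615, 2.0000, 0.3077).
‖u_2‖ = 2.0755, so q_2 = (0.2224, 0.9636, 0.1482).

Q = [[-0.5547, 0.2224], [0.0000, 0.9636], [0.8321, 0.1482]], R = [[3.6056, -2.7735], [0.0000, 2.0755]]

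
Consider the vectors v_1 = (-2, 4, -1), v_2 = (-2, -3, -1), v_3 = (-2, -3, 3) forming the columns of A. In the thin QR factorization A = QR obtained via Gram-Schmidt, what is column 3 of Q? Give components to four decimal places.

v_1 = (-2, 4, -1); ‖v_1‖ = 4.5826, so e_1 = (-0.4364, 0.8729, -0.2182).
e_1·v_2 = (-0.4364)·(-2) + 0.8729·(-3) + (-0.2182)·(-1) = -1.5275.
u_2 = v_2 + 1.5275·e_1 = (-2.6667, -1.6667, -1.3333).
‖u_2‖ = 3.4157, so e_2 = (-0.7807, -0.4880, -0.3904).
e_1·v_3 = (-0.4364)·(-2) + 0.8729·(-3) + (-0.2182)·3 = -2.4004; e_2·v_3 = (-0.7807)·(-2) + (-0.4880)·(-3) + (-0.3904)·3 = 1.8542.
u_3 = v_3 + 2.4004·e_1 − 1.8542·e_2 = (-1.6000, 0.0000, 3.2000).
‖u_3‖ = 3.5777, so e_3 = (-0.4472, 0.0000, 0.8944).

e_3 = (-0.4472, 0.0000, 0.8944)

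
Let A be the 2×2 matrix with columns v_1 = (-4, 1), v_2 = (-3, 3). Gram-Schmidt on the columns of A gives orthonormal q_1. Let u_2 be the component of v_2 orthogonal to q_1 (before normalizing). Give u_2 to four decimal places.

u_2 = (0.5294, 2.1176)

q_1 = v_1/‖v_1‖ = (-4, 1)/4.1231 = (-0.9701, 0.2425).
r_{12} = q_1·v_2 = 3.6380.
u_2 = v_2 − 3.6380·q_1 = (0.5294, 2.1176).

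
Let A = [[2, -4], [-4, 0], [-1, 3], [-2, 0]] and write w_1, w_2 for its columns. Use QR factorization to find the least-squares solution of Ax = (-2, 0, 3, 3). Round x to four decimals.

x = (-0.2738, 0.5595)

e_1 = w_1/‖w_1‖ = (2, -4, -1, -2)/5.0000 = (0.4000, -0.8000, -0.2000, -0.4000).
r_{12} = e_1·w_2 = -2.2000.
u_2 = w_2 + 2.2000·e_1 = (-3.1200, -1.7600, 2.5600, -0.8800).
‖u_2‖ = 4.4900, so e_2 = (-0.6949, -0.3920, 0.5702, -0.1960).
Qᵀb = (-2.6000, 2.5123).
Back-substitute: x_2 = 2.5123/4.4900 = 0.5595.
x_1 = (-2.6000 + 2.2000·0.5595)/5.0000 = -0.2738.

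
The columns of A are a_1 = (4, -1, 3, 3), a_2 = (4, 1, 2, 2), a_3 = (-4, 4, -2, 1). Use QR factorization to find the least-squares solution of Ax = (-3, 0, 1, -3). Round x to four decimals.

q_1 = a_1/‖a_1‖ = (4, -1, 3, 3)/5.9161 = (0.6761, -0.1690, 0.5071, 0.5071).
r_{12} = q_1·a_2 = 4.5638.
u_2 = a_2 − 4.5638·q_1 = (0.9143, 1.7714, -0.3143, -0.3143).
‖u_2‖ = 2.0424, so q_2 = (0.4477, 0.8673, -0.1539, -0.1539).
r_{13} = q_1·a_3 = -3.8877; r_{23} = q_2·a_3 = 1.8326.
u_3 = a_3 + 3.8877·q_1 − 1.8326·q_2 = (-2.1918, 1.7534, 0.2534, 3.2534).
‖u_3‖ = 4.3043, so q_3 = (-0.5092, 0.4074, 0.0589, 0.7558).
Qᵀb = (-3.0426, -1.0352, -0.6811).
Back-substitute: x_3 = -0.6811/4.3043 = -0.1582.
x_2 = (-1.0352 − 1.8326·(-0.1582))/2.0424 = -0.3649.
x_1 = (-3.0426 − 4.5638·(-0.3649) + 3.8877·(-0.1582))/5.9161 = -0.3368.

x = (-0.3368, -0.3649, -0.1582)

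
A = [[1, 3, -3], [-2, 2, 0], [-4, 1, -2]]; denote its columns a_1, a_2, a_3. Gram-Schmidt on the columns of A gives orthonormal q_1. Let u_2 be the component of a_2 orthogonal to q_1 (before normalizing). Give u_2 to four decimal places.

a_1 = (1, -2, -4); ‖a_1‖ = 4.5826, so q_1 = (0.2182, -0.4364, -0.8729).
q_1·a_2 = 0.2182·3 + (-0.4364)·2 + (-0.8729)·1 = -1.0911.
u_2 = a_2 + 1.0911·q_1 = (3.2381, 1.5238, 0.0476).

u_2 = (3.2381, 1.5238, 0.0476)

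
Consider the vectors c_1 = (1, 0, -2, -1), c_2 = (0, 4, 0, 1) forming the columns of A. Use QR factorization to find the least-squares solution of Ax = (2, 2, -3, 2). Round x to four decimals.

c_1 = (1, 0, -2, -1); ‖c_1‖ = 2.4495, so e_1 = (0.4082, 0.0000, -0.8165, -0.4082).
e_1·c_2 = 0.4082·0 + 0.0000·4 + (-0.8165)·0 + (-0.4082)·1 = -0.4082.
u_2 = c_2 + 0.4082·e_1 = (0.1667, 4.0000, -0.3333, 0.8333).
‖u_2‖ = 4.1028, so e_2 = (0.0406, 0.9749, -0.0812, 0.2031).
Qᵀb = (2.4495, 2.6811).
Back-substitute: x_2 = 2.6811/4.1028 = 0.6535.
x_1 = (2.4495 + 0.4082·0.6535)/2.4495 = 1.1089.

x = (1.1089, 0.6535)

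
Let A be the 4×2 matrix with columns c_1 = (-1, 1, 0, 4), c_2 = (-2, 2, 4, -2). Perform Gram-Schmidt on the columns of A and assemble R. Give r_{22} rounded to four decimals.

c_1 = (-1, 1, 0, 4); ‖c_1‖ = 4.2426, so e_1 = (-0.2357, 0.2357, 0.0000, 0.9428).
e_1·c_2 = (-0.2357)·(-2) + 0.2357·2 + 0.0000·4 + 0.9428·(-2) = -0.9428.
u_2 = c_2 + 0.9428·e_1 = (-2.2222, 2.2222, 4.0000, -1.1111).
r_{22} = ‖u_2‖ = 5.2068.

r_{22} = 5.2068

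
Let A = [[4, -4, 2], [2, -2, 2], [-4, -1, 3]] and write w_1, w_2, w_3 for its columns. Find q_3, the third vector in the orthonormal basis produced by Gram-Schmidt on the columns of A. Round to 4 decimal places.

q_3 = (-0.4472, 0.8944, 0.0000)

q_1 = w_1/‖w_1‖ = (4, 2, -4)/6.0000 = (0.6667, 0.3333, -0.6667).
r_{12} = q_1·w_2 = -2.6667.
u_2 = w_2 + 2.6667·q_1 = (-2.2222, -1.1111, -2.7778).
‖u_2‖ = 3.7268, so q_2 = (-0.5963, -0.2981, -0.7454).
r_{13} = q_1·w_3 = 0.0000; r_{23} = q_2·w_3 = -4.0249.
u_3 = w_3 − 0.0000·q_1 + 4.0249·q_2 = (-0.4000, 0.8000, 0.0000).
‖u_3‖ = 0.8944, so q_3 = (-0.4472, 0.8944, 0.0000).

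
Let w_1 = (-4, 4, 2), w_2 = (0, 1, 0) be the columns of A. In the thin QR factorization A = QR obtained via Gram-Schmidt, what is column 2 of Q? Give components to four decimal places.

e_2 = (0.5963, 0.7454, -0.2981)

e_1 = w_1/‖w_1‖ = (-4, 4, 2)/6.0000 = (-0.6667, 0.6667, 0.3333).
r_{12} = e_1·w_2 = 0.6667.
u_2 = w_2 − 0.6667·e_1 = (0.4444, 0.5556, -0.2222).
‖u_2‖ = 0.7454, so e_2 = (0.5963, 0.7454, -0.2981).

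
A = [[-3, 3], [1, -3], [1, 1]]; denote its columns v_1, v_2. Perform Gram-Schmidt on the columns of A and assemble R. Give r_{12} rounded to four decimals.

v_1 = (-3, 1, 1); ‖v_1‖ = 3.3166, so e_1 = (-0.9045, 0.3015, 0.3015).
r_{12} = e_1·v_2 = -3.3166.

r_{12} = -3.3166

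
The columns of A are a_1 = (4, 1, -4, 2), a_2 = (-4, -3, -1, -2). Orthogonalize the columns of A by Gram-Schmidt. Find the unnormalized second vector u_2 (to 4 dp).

u_2 = (-1.9459, -2.4865, -3.0541, -0.9730)

a_1 = (4, 1, -4, 2); ‖a_1‖ = 6.0828, so q_1 = (0.6576, 0.1644, -0.6576, 0.3288).
q_1·a_2 = 0.6576·(-4) + 0.1644·(-3) + (-0.6576)·(-1) + 0.3288·(-2) = -3.1236.
u_2 = a_2 + 3.1236·q_1 = (-1.9459, -2.4865, -3.0541, -0.9730).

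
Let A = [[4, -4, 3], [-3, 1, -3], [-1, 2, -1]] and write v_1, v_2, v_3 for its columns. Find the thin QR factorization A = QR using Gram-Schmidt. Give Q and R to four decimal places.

Q = [[0.7845, -0.3828, -0.4880], [-0.5883, -0.7081, -0.3904], [-0.1961, 0.5933, -0.7807]], R = [[5.0990, -4.1184, 4.3146], [0.0000, 2.0096, 0.3828], [0.0000, 0.0000, 0.4880]]

e_1 = v_1/‖v_1‖ = (4, -3, -1)/5.0990 = (0.7845, -0.5883, -0.1961).
r_{12} = e_1·v_2 = -4.1184.
u_2 = v_2 + 4.1184·e_1 = (-0.7692, -1.4231, 1.1923).
‖u_2‖ = 2.0096, so e_2 = (-0.3828, -0.7081, 0.5933).
r_{13} = e_1·v_3 = 4.3146; r_{23} = e_2·v_3 = 0.3828.
u_3 = v_3 − 4.3146·e_1 − 0.3828·e_2 = (-0.2381, -0.1905, -0.3810).
‖u_3‖ = 0.4880, so e_3 = (-0.4880, -0.3904, -0.7807).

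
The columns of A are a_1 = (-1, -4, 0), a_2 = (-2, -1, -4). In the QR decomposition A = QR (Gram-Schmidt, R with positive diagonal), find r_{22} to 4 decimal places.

r_{22} = 4.3454

a_1 = (-1, -4, 0); ‖a_1‖ = 4.1231, so e_1 = (-0.2425, -0.9701, 0.0000).
e_1·a_2 = (-0.2425)·(-2) + (-0.9701)·(-1) + 0.0000·(-4) = 1.4552.
u_2 = a_2 − 1.4552·e_1 = (-1.6471, 0.4118, -4.0000).
r_{22} = ‖u_2‖ = 4.3454.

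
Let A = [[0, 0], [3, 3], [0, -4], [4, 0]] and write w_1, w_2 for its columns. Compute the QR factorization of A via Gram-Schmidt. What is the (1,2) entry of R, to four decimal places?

r_{12} = 1.8000

q_1 = w_1/‖w_1‖ = (0, 3, 0, 4)/5.0000 = (0.0000, 0.6000, 0.0000, 0.8000).
r_{12} = q_1·w_2 = 1.8000.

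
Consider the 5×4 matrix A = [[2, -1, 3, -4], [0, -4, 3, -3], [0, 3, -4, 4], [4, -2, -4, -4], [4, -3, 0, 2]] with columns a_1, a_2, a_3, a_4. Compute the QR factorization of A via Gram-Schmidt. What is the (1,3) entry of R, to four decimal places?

e_1 = a_1/‖a_1‖ = (2, 0, 0, 4, 4)/6.0000 = (0.3333, 0.0000, 0.0000, 0.6667, 0.6667).
r_{13} = e_1·a_3 = -1.6667.

r_{13} = -1.6667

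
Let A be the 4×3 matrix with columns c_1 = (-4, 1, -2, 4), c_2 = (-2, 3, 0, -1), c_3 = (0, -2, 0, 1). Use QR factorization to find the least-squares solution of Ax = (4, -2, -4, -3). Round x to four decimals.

c_1 = (-4, 1, -2, 4); ‖c_1‖ = 6.0828, so q_1 = (-0.6576, 0.1644, -0.3288, 0.6576).
q_1·c_2 = (-0.6576)·(-2) + 0.1644·3 + (-0.3288)·0 + 0.6576·(-1) = 1.1508.
u_2 = c_2 − 1.1508·q_1 = (-1.2432, 2.8108, 0.3784, -1.7568).
‖u_2‖ = 3.5603, so q_2 = (-0.3492, 0.7895, 0.1063, -0.4934).
q_1·c_3 = (-0.6576)·0 + 0.1644·(-2) + (-0.3288)·0 + 0.6576·1 = 0.3288; q_2·c_3 = (-0.3492)·0 + 0.7895·(-2) + 0.1063·0 + (-0.4934)·1 = -2.0724.
u_3 = c_3 − 0.3288·q_1 + 2.0724·q_2 = (-0.5075, -0.4179, 0.3284, -0.2388).
‖u_3‖ = 0.7727, so q_3 = (-0.6568, -0.5409, 0.4250, -0.3091).
Qᵀb = (-3.6168, -1.9206, -2.3180).
Back-substitute: x_3 = -2.3180/0.7727 = -3.0000.
x_2 = (-1.9206 + 2.0724·(-3.0000))/3.5603 = -2.2857.
x_1 = (-3.6168 − 1.1508·(-2.2857) − 0.3288·(-3.0000))/6.0828 = 0.0000.

x = (0.0000, -2.2857, -3.0000)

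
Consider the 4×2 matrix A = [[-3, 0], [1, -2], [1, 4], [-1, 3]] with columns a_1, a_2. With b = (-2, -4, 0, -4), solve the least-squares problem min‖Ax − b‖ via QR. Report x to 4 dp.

a_1 = (-3, 1, 1, -1); ‖a_1‖ = 3.4641, so e_1 = (-0.8660, 0.2887, 0.2887, -0.2887).
e_1·a_2 = (-0.8660)·0 + 0.2887·(-2) + 0.2887·4 + (-0.2887)·3 = -0.2887.
u_2 = a_2 + 0.2887·e_1 = (-0.2500, -1.9167, 4.0833, 2.9167).
‖u_2‖ = 5.3774, so e_2 = (-0.0465, -0.3564, 0.7593, 0.5424).
Qᵀb = (1.7321, -0.6509).
Back-substitute: x_2 = -0.6509/5.3774 = -0.1210.
x_1 = (1.7321 + 0.2887·(-0.1210))/3.4641 = 0.4899.

x = (0.4899, -0.1210)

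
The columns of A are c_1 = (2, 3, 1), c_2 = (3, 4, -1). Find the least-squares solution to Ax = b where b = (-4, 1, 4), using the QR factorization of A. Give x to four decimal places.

c_1 = (2, 3, 1); ‖c_1‖ = 3.7417, so e_1 = (0.5345, 0.8018, 0.2673).
e_1·c_2 = 0.5345·3 + 0.8018·4 + 0.2673·(-1) = 4.5434.
u_2 = c_2 − 4.5434·e_1 = (0.5714, 0.3571, -2.2143).
‖u_2‖ = 2.3146, so e_2 = (0.2469, 0.1543, -0.9567).
Qᵀb = (-0.2673, -4.6600).
Back-substitute: x_2 = -4.6600/2.3146 = -2.0133.
x_1 = (-0.2673 − 4.5434·(-2.0133))/3.7417 = 2.3733.

x = (2.3733, -2.0133)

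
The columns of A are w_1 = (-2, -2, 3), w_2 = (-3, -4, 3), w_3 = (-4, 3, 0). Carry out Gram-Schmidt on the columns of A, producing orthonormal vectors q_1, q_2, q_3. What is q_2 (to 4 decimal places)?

q_2 = (-0.1732, -0.7623, -0.6237)

q_1 = w_1/‖w_1‖ = (-2, -2, 3)/4.1231 = (-0.4851, -0.4851, 0.7276).
r_{12} = q_1·w_2 = 5.5783.
u_2 = w_2 − 5.5783·q_1 = (-0.2941, -1.2941, -1.0588).
‖u_2‖ = 1.6977, so q_2 = (-0.1732, -0.7623, -0.6237).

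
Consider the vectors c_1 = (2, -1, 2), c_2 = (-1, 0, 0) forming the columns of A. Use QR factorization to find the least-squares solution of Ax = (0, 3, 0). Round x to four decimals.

x = (-0.6000, -1.2000)

c_1 = (2, -1, 2); ‖c_1‖ = 3.0000, so e_1 = (0.6667, -0.3333, 0.6667).
e_1·c_2 = 0.6667·(-1) + (-0.3333)·0 + 0.6667·0 = -0.6667.
u_2 = c_2 + 0.6667·e_1 = (-0.5556, -0.2222, 0.4444).
‖u_2‖ = 0.7454, so e_2 = (-0.7454, -0.2981, 0.5963).
Qᵀb = (-1.0000, -0.8944).
Back-substitute: x_2 = -0.8944/0.7454 = -1.2000.
x_1 = (-1.0000 + 0.6667·(-1.2000))/3.0000 = -0.6000.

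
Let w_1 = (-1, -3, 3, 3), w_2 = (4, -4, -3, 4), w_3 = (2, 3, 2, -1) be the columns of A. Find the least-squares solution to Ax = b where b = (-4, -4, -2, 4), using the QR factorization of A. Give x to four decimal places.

w_1 = (-1, -3, 3, 3); ‖w_1‖ = 5.2915, so e_1 = (-0.1890, -0.5669, 0.5669, 0.5669).
e_1·w_2 = (-0.1890)·4 + (-0.5669)·(-4) + 0.5669·(-3) + 0.5669·4 = 2.0788.
u_2 = w_2 − 2.0788·e_1 = (4.3929, -2.8214, -4.1786, 2.8214).
‖u_2‖ = 7.2580, so e_2 = (0.6052, -0.3887, -0.5757, 0.3887).
e_1·w_3 = (-0.1890)·2 + (-0.5669)·3 + 0.5669·2 + 0.5669·(-1) = -1.5119; e_2·w_3 = 0.6052·2 + (-0.3887)·3 + (-0.5757)·2 + 0.3887·(-1) = -1.4959.
u_3 = w_3 + 1.5119·e_1 + 1.4959·e_2 = (2.6197, 1.5614, 1.9959, 0.4386).
‖u_3‖ = 3.6711, so e_3 = (0.7136, 0.4253, 0.5437, 0.1195).
Qᵀb = (4.1576, 1.8403, -5.1651).
Back-substitute: x_3 = -5.1651/3.6711 = -1.4070.
x_2 = (1.8403 + 1.4959·(-1.4070))/7.2580 = -0.0364.
x_1 = (4.1576 − 2.0788·(-0.0364) + 1.5119·(-1.4070))/5.2915 = 0.3980.

x = (0.3980, -0.0364, -1.4070)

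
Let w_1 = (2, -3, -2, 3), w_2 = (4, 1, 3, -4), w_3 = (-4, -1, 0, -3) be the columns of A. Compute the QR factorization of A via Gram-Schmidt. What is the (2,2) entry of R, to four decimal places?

r_{22} = 5.9582

q_1 = w_1/‖w_1‖ = (2, -3, -2, 3)/5.0990 = (0.3922, -0.5883, -0.3922, 0.5883).
r_{12} = q_1·w_2 = -2.5495.
u_2 = w_2 + 2.5495·q_1 = (5.0000, -0.5000, 2.0000, -2.5000).
r_{22} = ‖u_2‖ = 5.9582.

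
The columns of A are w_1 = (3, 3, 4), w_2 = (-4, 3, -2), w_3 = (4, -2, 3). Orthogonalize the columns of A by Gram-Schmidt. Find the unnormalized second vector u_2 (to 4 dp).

q_1 = w_1/‖w_1‖ = (3, 3, 4)/5.8310 = (0.5145, 0.5145, 0.6860).
r_{12} = q_1·w_2 = -1.8865.
u_2 = w_2 + 1.8865·q_1 = (-3.0294, 3.9706, -0.7059).

u_2 = (-3.0294, 3.9706, -0.7059)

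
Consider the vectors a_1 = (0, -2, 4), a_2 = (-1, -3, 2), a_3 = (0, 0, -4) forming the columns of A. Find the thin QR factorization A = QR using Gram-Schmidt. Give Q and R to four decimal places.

Q = [[0.0000, -0.4880, 0.8729], [-0.4472, -0.7807, -0.4364], [0.8944, -0.3904, -0.2182]], R = [[4.4721, 3.1305, -3.5777], [0.0000, 2.0494, 1.5614], [0.0000, 0.0000, 0.8729]]

q_1 = a_1/‖a_1‖ = (0, -2, 4)/4.4721 = (0.0000, -0.4472, 0.8944).
r_{12} = q_1·a_2 = 3.1305.
u_2 = a_2 − 3.1305·q_1 = (-1.0000, -1.6000, -0.8000).
‖u_2‖ = 2.0494, so q_2 = (-0.4880, -0.7807, -0.3904).
r_{13} = q_1·a_3 = -3.5777; r_{23} = q_2·a_3 = 1.5614.
u_3 = a_3 + 3.5777·q_1 − 1.5614·q_2 = (0.7619, -0.3810, -0.1905).
‖u_3‖ = 0.8729, so q_3 = (0.8729, -0.4364, -0.2182).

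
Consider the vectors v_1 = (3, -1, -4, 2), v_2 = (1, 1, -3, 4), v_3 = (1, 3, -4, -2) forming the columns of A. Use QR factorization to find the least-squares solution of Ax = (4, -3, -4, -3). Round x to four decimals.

v_1 = (3, -1, -4, 2); ‖v_1‖ = 5.4772, so q_1 = (0.5477, -0.1826, -0.7303, 0.3651).
q_1·v_2 = 0.5477·1 + (-0.1826)·1 + (-0.7303)·(-3) + 0.3651·4 = 4.0166.
u_2 = v_2 − 4.0166·q_1 = (-1.2000, 1.7333, -0.0667, 2.5333).
‖u_2‖ = 3.2965, so q_2 = (-0.3640, 0.5258, -0.0202, 0.7685).
q_1·v_3 = 0.5477·1 + (-0.1826)·3 + (-0.7303)·(-4) + 0.3651·(-2) = 2.1909; q_2·v_3 = (-0.3640)·1 + 0.5258·3 + (-0.0202)·(-4) + 0.7685·(-2) = -0.2427.
u_3 = v_3 − 2.1909·q_1 + 0.2427·q_2 = (-0.2883, 3.5276, -2.4049, -2.6135).
‖u_3‖ = 5.0141, so q_3 = (-0.0575, 0.7035, -0.4796, -0.5212).
Qᵀb = (4.5644, -5.2582, 1.1416).
Back-substitute: x_3 = 1.1416/5.0141 = 0.2277.
x_2 = (-5.2582 + 0.2427·0.2277)/3.2965 = -1.5783.
x_1 = (4.5644 − 4.0166·(-1.5783) − 2.1909·0.2277)/5.4772 = 1.8997.

x = (1.8997, -1.5783, 0.2277)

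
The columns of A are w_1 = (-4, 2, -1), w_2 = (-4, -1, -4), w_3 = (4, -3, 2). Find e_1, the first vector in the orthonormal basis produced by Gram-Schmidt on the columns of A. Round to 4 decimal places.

e_1 = (-0.8729, 0.4364, -0.2182)

w_1 = (-4, 2, -1); ‖w_1‖ = 4.5826, so e_1 = (-0.8729, 0.4364, -0.2182).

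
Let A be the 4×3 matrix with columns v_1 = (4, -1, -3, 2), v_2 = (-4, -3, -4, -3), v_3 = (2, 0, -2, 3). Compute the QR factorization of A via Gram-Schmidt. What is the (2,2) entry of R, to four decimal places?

v_1 = (4, -1, -3, 2); ‖v_1‖ = 5.4772, so q_1 = (0.7303, -0.1826, -0.5477, 0.3651).
q_1·v_2 = 0.7303·(-4) + (-0.1826)·(-3) + (-0.5477)·(-4) + 0.3651·(-3) = -1.2780.
u_2 = v_2 + 1.2780·q_1 = (-3.0667, -3.2333, -4.7000, -2.5333).
r_{22} = ‖u_2‖ = 6.9546.

r_{22} = 6.9546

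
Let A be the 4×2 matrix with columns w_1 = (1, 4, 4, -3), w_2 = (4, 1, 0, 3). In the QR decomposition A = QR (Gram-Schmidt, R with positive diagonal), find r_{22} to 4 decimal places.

w_1 = (1, 4, 4, -3); ‖w_1‖ = 6.4807, so q_1 = (0.1543, 0.6172, 0.6172, -0.4629).
q_1·w_2 = 0.1543·4 + 0.6172·1 + 0.6172·0 + (-0.4629)·3 = -0.1543.
u_2 = w_2 + 0.1543·q_1 = (4.0238, 1.0952, 0.0952, 2.9286).
r_{22} = ‖u_2‖ = 5.0967.

r_{22} = 5.0967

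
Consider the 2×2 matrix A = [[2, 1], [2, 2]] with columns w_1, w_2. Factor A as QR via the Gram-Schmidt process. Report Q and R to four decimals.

Q = [[0.7071, -0.7071], [0.7071, 0.7071]], R = [[2.8284, 2.1213], [0.0000, 0.7071]]

w_1 = (2, 2); ‖w_1‖ = 2.8284, so e_1 = (0.7071, 0.7071).
e_1·w_2 = 0.7071·1 + 0.7071·2 = 2.1213.
u_2 = w_2 − 2.1213·e_1 = (-0.5000, 0.5000).
‖u_2‖ = 0.7071, so e_2 = (-0.7071, 0.7071).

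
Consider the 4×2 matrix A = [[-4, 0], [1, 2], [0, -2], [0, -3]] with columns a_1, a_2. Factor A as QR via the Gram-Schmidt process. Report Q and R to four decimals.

Q = [[-0.9701, 0.1149], [0.2425, 0.4597], [0.0000, -0.4885], [0.0000, -0.7327]], R = [[4.1231, 0.4851], [0.0000, 4.0945]]

a_1 = (-4, 1, 0, 0); ‖a_1‖ = 4.1231, so e_1 = (-0.9701, 0.2425, 0.0000, 0.0000).
e_1·a_2 = (-0.9701)·0 + 0.2425·2 + 0.0000·(-2) + 0.0000·(-3) = 0.4851.
u_2 = a_2 − 0.4851·e_1 = (0.4706, 1.8824, -2.0000, -3.0000).
‖u_2‖ = 4.0945, so e_2 = (0.1149, 0.4597, -0.4885, -0.7327).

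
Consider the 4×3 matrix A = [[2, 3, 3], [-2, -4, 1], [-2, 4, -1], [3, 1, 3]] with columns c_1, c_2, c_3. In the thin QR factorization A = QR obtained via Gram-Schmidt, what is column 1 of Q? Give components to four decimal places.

e_1 = (0.4364, -0.4364, -0.4364, 0.6547)

c_1 = (2, -2, -2, 3); ‖c_1‖ = 4.5826, so e_1 = (0.4364, -0.4364, -0.4364, 0.6547).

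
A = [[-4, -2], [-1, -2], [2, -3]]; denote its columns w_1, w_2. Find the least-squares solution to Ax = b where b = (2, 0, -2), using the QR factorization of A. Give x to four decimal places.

w_1 = (-4, -1, 2); ‖w_1‖ = 4.5826, so e_1 = (-0.8729, -0.2182, 0.4364).
e_1·w_2 = (-0.8729)·(-2) + (-0.2182)·(-2) + 0.4364·(-3) = 0.8729.
u_2 = w_2 − 0.8729·e_1 = (-1.2381, -1.8095, -3.3810).
‖u_2‖ = 4.0297, so e_2 = (-0.3072, -0.4491, -0.8390).
Qᵀb = (-2.6186, 1.0635).
Back-substitute: x_2 = 1.0635/4.0297 = 0.2639.
x_1 = (-2.6186 − 0.8729·0.2639)/4.5826 = -0.6217.

x = (-0.6217, 0.2639)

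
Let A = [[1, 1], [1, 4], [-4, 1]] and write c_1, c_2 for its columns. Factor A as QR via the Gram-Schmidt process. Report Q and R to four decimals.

Q = [[0.2357, 0.2230], [0.2357, 0.9312], [-0.9428, 0.2885]], R = [[4.2426, 0.2357], [0.0000, 4.2361]]

c_1 = (1, 1, -4); ‖c_1‖ = 4.2426, so e_1 = (0.2357, 0.2357, -0.9428).
e_1·c_2 = 0.2357·1 + 0.2357·4 + (-0.9428)·1 = 0.2357.
u_2 = c_2 − 0.2357·e_1 = (0.9444, 3.9444, 1.2222).
‖u_2‖ = 4.2361, so e_2 = (0.2230, 0.9312, 0.2885).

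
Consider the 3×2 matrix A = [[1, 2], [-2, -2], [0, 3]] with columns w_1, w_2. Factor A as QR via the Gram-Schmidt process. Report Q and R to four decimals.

w_1 = (1, -2, 0); ‖w_1‖ = 2.2361, so e_1 = (0.4472, -0.8944, 0.0000).
e_1·w_2 = 0.4472·2 + (-0.8944)·(-2) + 0.0000·3 = 2.6833.
u_2 = w_2 − 2.6833·e_1 = (0.8000, 0.4000, 3.0000).
‖u_2‖ = 3.1305, so e_2 = (0.2556, 0.1278, 0.9583).

Q = [[0.4472, 0.2556], [-0.8944, 0.1278], [0.0000, 0.9583]], R = [[2.2361, 2.6833], [0.0000, 3.1305]]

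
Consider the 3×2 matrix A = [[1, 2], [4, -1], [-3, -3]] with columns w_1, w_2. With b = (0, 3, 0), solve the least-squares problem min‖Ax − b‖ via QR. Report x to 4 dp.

x = (0.6000, -0.5143)

w_1 = (1, 4, -3); ‖w_1‖ = 5.0990, so q_1 = (0.1961, 0.7845, -0.5883).
q_1·w_2 = 0.1961·2 + 0.7845·(-1) + (-0.5883)·(-3) = 1.3728.
u_2 = w_2 − 1.3728·q_1 = (1.7308, -2.0769, -2.1923).
‖u_2‖ = 3.4807, so q_2 = (0.4972, -0.5967, -0.6298).
Qᵀb = (2.3534, -1.7901).
Back-substitute: x_2 = -1.7901/3.4807 = -0.5143.
x_1 = (2.3534 − 1.3728·(-0.5143))/5.0990 = 0.6000.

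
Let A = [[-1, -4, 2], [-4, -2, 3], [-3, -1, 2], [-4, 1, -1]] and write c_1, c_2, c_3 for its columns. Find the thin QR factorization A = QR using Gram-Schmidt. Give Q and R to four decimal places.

Q = [[-0.1543, -0.8549, -0.4858], [-0.6172, -0.2178, 0.4598], [-0.4629, -0.0490, 0.3915], [-0.6172, 0.4683, -0.6320]], R = [[6.4807, 1.6973, -2.4689], [0.0000, 4.3725, -2.9295], [0.0000, 0.0000, 1.8228]]

q_1 = c_1/‖c_1‖ = (-1, -4, -3, -4)/6.4807 = (-0.1543, -0.6172, -0.4629, -0.6172).
r_{12} = q_1·c_2 = 1.6973.
u_2 = c_2 − 1.6973·q_1 = (-3.7381, -0.9524, -0.2143, 2.0476).
‖u_2‖ = 4.3725, so q_2 = (-0.8549, -0.2178, -0.0490, 0.4683).
r_{13} = q_1·c_3 = -2.4689; r_{23} = q_2·c_3 = -2.9295.
u_3 = c_3 + 2.4689·q_1 + 2.9295·q_2 = (-0.8854, 0.8381, 0.7136, -1.1519).
‖u_3‖ = 1.8228, so q_3 = (-0.4858, 0.4598, 0.3915, -0.6320).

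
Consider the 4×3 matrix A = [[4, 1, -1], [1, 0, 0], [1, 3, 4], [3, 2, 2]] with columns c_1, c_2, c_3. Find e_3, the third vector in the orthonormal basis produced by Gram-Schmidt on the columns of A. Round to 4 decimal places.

e_1 = c_1/‖c_1‖ = (4, 1, 1, 3)/5.1962 = (0.7698, 0.1925, 0.1925, 0.5774).
r_{12} = e_1·c_2 = 2.5019.
u_2 = c_2 − 2.5019·e_1 = (-0.9259, -0.4815, 2.5185, 0.5556).
‖u_2‖ = 2.7822, so e_2 = (-0.3328, -0.1731, 0.9052, 0.1997).
r_{13} = e_1·c_3 = 1.1547; r_{23} = e_2·c_3 = 4.3530.
u_3 = c_3 − 1.1547·e_1 − 4.3530·e_2 = (-0.4402, 0.5311, -0.1627, 0.4641).
‖u_3‖ = 0.8472, so e_3 = (-0.5196, 0.6269, -0.1920, 0.5478).

e_3 = (-0.5196, 0.6269, -0.1920, 0.5478)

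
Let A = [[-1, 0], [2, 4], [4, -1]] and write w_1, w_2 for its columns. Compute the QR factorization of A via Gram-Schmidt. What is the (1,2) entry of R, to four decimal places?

r_{12} = 0.8729

w_1 = (-1, 2, 4); ‖w_1‖ = 4.5826, so e_1 = (-0.2182, 0.4364, 0.8729).
r_{12} = e_1·w_2 = 0.8729.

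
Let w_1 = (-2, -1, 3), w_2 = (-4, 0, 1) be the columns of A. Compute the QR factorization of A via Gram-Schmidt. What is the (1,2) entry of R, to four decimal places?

e_1 = w_1/‖w_1‖ = (-2, -1, 3)/3.7417 = (-0.5345, -0.2673, 0.8018).
r_{12} = e_1·w_2 = 2.9399.

r_{12} = 2.9399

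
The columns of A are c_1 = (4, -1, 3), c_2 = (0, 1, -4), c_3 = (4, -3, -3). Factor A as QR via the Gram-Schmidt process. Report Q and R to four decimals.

e_1 = c_1/‖c_1‖ = (4, -1, 3)/5.0990 = (0.7845, -0.1961, 0.5883).
r_{12} = e_1·c_2 = -2.5495.
u_2 = c_2 + 2.5495·e_1 = (2.0000, 0.5000, -2.5000).
‖u_2‖ = 3.2404, so e_2 = (0.6172, 0.1543, -0.7715).
r_{13} = e_1·c_3 = 1.9612; r_{23} = e_2·c_3 = 4.3205.
u_3 = c_3 − 1.9612·e_1 − 4.3205·e_2 = (-0.2051, -3.2821, -0.8205).
‖u_3‖ = 3.3893, so e_3 = (-0.0605, -0.9684, -0.2421).

Q = [[0.7845, 0.6172, -0.0605], [-0.1961, 0.1543, -0.9684], [0.5883, -0.7715, -0.2421]], R = [[5.0990, -2.5495, 1.9612], [0.0000, 3.2404, 4.3205], [0.0000, 0.0000, 3.3893]]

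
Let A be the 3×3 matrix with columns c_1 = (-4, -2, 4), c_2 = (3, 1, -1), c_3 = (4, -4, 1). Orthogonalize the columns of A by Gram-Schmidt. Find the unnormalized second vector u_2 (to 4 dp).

c_1 = (-4, -2, 4); ‖c_1‖ = 6.0000, so q_1 = (-0.6667, -0.3333, 0.6667).
q_1·c_2 = (-0.6667)·3 + (-0.3333)·1 + 0.6667·(-1) = -3.0000.
u_2 = c_2 + 3.0000·q_1 = (1.0000, 0.0000, 1.0000).

u_2 = (1.0000, 0.0000, 1.0000)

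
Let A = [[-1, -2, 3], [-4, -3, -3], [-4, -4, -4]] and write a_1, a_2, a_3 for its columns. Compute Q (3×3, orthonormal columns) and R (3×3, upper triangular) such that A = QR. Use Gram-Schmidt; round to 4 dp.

Q = [[-0.1741, -0.8301, 0.5298], [-0.6963, 0.4842, 0.5298], [-0.6963, -0.2767, -0.6623]], R = [[5.7446, 5.2223, 4.3519], [0.0000, 1.3143, -2.8360], [0.0000, 0.0000, 2.6491]]

e_1 = a_1/‖a_1‖ = (-1, -4, -4)/5.7446 = (-0.1741, -0.6963, -0.6963).
r_{12} = e_1·a_2 = 5.2223.
u_2 = a_2 − 5.2223·e_1 = (-1.0909, 0.6364, -0.3636).
‖u_2‖ = 1.3143, so e_2 = (-0.8301, 0.4842, -0.2767).
r_{13} = e_1·a_3 = 4.3519; r_{23} = e_2·a_3 = -2.8360.
u_3 = a_3 − 4.3519·e_1 + 2.8360·e_2 = (1.4035, 1.4035, -1.7544).
‖u_3‖ = 2.6491, so e_3 = (0.5298, 0.5298, -0.6623).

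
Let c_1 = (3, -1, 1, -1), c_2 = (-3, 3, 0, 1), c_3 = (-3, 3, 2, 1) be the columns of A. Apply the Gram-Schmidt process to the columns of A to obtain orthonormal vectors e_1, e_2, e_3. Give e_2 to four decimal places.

e_1 = c_1/‖c_1‖ = (3, -1, 1, -1)/3.4641 = (0.8660, -0.2887, 0.2887, -0.2887).
r_{12} = e_1·c_2 = -3.7528.
u_2 = c_2 + 3.7528·e_1 = (0.2500, 1.9167, 1.0833, -0.0833).
‖u_2‖ = 2.2174, so e_2 = (0.1127, 0.8644, 0.4886, -0.0376).

e_2 = (0.1127, 0.8644, 0.4886, -0.0376)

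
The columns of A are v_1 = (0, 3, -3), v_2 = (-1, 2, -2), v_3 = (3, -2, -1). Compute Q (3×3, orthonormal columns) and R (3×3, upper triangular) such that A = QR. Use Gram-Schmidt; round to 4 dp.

v_1 = (0, 3, -3); ‖v_1‖ = 4.2426, so q_1 = (0.0000, 0.7071, -0.7071).
q_1·v_2 = 0.0000·(-1) + 0.7071·2 + (-0.7071)·(-2) = 2.8284.
u_2 = v_2 − 2.8284·q_1 = (-1.0000, 0.0000, 0.0000).
‖u_2‖ = 1.0000, so q_2 = (-1.0000, 0.0000, 0.0000).
q_1·v_3 = 0.0000·3 + 0.7071·(-2) + (-0.7071)·(-1) = -0.7071; q_2·v_3 = (-1.0000)·3 + (0.0000)·(-2) + 0.0000·(-1) = -3.0000.
u_3 = v_3 + 0.7071·q_1 + 3.0000·q_2 = (0.0000, -1.5000, -1.5000).
‖u_3‖ = 2.1213, so q_3 = (0.0000, -0.7071, -0.7071).

Q = [[0.0000, -1.0000, 0.0000], [0.7071, 0.0000, -0.7071], [-0.7071, 0.0000, -0.7071]], R = [[4.2426, 2.8284, -0.7071], [0.0000, 1.0000, -3.0000], [0.0000, 0.0000, 2.1213]]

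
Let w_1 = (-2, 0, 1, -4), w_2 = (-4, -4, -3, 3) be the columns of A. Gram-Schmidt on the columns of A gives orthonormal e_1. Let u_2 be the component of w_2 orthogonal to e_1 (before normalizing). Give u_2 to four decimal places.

u_2 = (-4.6667, -4.0000, -2.6667, 1.6667)

w_1 = (-2, 0, 1, -4); ‖w_1‖ = 4.5826, so e_1 = (-0.4364, 0.0000, 0.2182, -0.8729).
e_1·w_2 = (-0.4364)·(-4) + 0.0000·(-4) + 0.2182·(-3) + (-0.8729)·3 = -1.5275.
u_2 = w_2 + 1.5275·e_1 = (-4.6667, -4.0000, -2.6667, 1.6667).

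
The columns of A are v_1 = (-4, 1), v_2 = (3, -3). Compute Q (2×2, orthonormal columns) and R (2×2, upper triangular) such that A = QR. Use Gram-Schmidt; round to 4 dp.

Q = [[-0.9701, -0.2425], [0.2425, -0.9701]], R = [[4.1231, -3.6380], [0.0000, 2.1828]]

q_1 = v_1/‖v_1‖ = (-4, 1)/4.1231 = (-0.9701, 0.2425).
r_{12} = q_1·v_2 = -3.6380.
u_2 = v_2 + 3.6380·q_1 = (-0.5294, -2.1176).
‖u_2‖ = 2.1828, so q_2 = (-0.2425, -0.9701).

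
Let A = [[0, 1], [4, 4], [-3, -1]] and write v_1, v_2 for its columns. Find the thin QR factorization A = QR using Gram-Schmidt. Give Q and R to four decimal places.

Q = [[0.0000, 0.5300], [0.8000, 0.5088], [-0.6000, 0.6784]], R = [[5.0000, 3.8000], [0.0000, 1.8868]]

v_1 = (0, 4, -3); ‖v_1‖ = 5.0000, so e_1 = (0.0000, 0.8000, -0.6000).
e_1·v_2 = 0.0000·1 + 0.8000·4 + (-0.6000)·(-1) = 3.8000.
u_2 = v_2 − 3.8000·e_1 = (1.0000, 0.9600, 1.2800).
‖u_2‖ = 1.8868, so e_2 = (0.5300, 0.5088, 0.6784).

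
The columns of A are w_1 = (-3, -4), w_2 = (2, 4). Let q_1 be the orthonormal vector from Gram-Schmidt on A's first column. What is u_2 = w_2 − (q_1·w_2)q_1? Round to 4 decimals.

u_2 = (-0.6400, 0.4800)

w_1 = (-3, -4); ‖w_1‖ = 5.0000, so q_1 = (-0.6000, -0.8000).
q_1·w_2 = (-0.6000)·2 + (-0.8000)·4 = -4.4000.
u_2 = w_2 + 4.4000·q_1 = (-0.6400, 0.4800).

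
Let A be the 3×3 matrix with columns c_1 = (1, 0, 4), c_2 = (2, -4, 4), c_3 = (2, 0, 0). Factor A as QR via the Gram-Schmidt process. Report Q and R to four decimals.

Q = [[0.2425, 0.2287, 0.9428], [0.0000, -0.9718, 0.2357], [0.9701, -0.0572, -0.2357]], R = [[4.1231, 4.3656, 0.4851], [0.0000, 4.1160, 0.4573], [0.0000, 0.0000, 1.8856]]

c_1 = (1, 0, 4); ‖c_1‖ = 4.1231, so e_1 = (0.2425, 0.0000, 0.9701).
e_1·c_2 = 0.2425·2 + 0.0000·(-4) + 0.9701·4 = 4.3656.
u_2 = c_2 − 4.3656·e_1 = (0.9412, -4.0000, -0.2353).
‖u_2‖ = 4.1160, so e_2 = (0.2287, -0.9718, -0.0572).
e_1·c_3 = 0.2425·2 + 0.0000·0 + 0.9701·0 = 0.4851; e_2·c_3 = 0.2287·2 + (-0.9718)·0 + (-0.0572)·0 = 0.4573.
u_3 = c_3 − 0.4851·e_1 − 0.4573·e_2 = (1.7778, 0.4444, -0.4444).
‖u_3‖ = 1.8856, so e_3 = (0.9428, 0.2357, -0.2357).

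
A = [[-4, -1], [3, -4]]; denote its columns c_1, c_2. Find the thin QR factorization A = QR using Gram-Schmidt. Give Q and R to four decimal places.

c_1 = (-4, 3); ‖c_1‖ = 5.0000, so q_1 = (-0.8000, 0.6000).
q_1·c_2 = (-0.8000)·(-1) + 0.6000·(-4) = -1.6000.
u_2 = c_2 + 1.6000·q_1 = (-2.2800, -3.0400).
‖u_2‖ = 3.8000, so q_2 = (-0.6000, -0.8000).

Q = [[-0.8000, -0.6000], [0.6000, -0.8000]], R = [[5.0000, -1.6000], [0.0000, 3.8000]]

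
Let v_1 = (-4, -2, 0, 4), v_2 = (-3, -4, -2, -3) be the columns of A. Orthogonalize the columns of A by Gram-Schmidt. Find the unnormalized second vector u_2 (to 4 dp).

u_2 = (-2.1111, -3.5556, -2.0000, -3.8889)

e_1 = v_1/‖v_1‖ = (-4, -2, 0, 4)/6.0000 = (-0.6667, -0.3333, 0.0000, 0.6667).
r_{12} = e_1·v_2 = 1.3333.
u_2 = v_2 − 1.3333·e_1 = (-2.1111, -3.5556, -2.0000, -3.8889).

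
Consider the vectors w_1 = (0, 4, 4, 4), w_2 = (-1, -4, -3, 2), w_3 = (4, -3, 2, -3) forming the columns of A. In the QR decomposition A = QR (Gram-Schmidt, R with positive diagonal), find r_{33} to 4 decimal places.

w_1 = (0, 4, 4, 4); ‖w_1‖ = 6.9282, so e_1 = (0.0000, 0.5774, 0.5774, 0.5774).
e_1·w_2 = 0.0000·(-1) + 0.5774·(-4) + 0.5774·(-3) + 0.5774·2 = -2.8868.
u_2 = w_2 + 2.8868·e_1 = (-1.0000, -2.3333, -1.3333, 3.6667).
‖u_2‖ = 4.6547, so e_2 = (-0.2148, -0.5013, -0.2864, 0.7877).
e_1·w_3 = 0.0000·4 + 0.5774·(-3) + 0.5774·2 + 0.5774·(-3) = -2.3094; e_2·w_3 = (-0.2148)·4 + (-0.5013)·(-3) + (-0.2864)·2 + 0.7877·(-3) = -2.2916.
u_3 = w_3 + 2.3094·e_1 + 2.2916·e_2 = (3.5077, -2.8154, 2.6769, 0.1385).
r_{33} = ‖u_3‖ = 5.2360.

r_{33} = 5.2360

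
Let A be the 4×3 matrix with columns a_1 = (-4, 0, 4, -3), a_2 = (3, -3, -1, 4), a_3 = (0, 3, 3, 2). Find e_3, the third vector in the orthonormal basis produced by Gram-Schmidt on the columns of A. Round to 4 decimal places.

a_1 = (-4, 0, 4, -3); ‖a_1‖ = 6.4031, so e_1 = (-0.6247, 0.0000, 0.6247, -0.4685).
e_1·a_2 = (-0.6247)·3 + 0.0000·(-3) + 0.6247·(-1) + (-0.4685)·4 = -4.3729.
u_2 = a_2 + 4.3729·e_1 = (0.2683, -3.0000, 1.7317, 1.9512).
‖u_2‖ = 3.9847, so e_2 = (0.0673, -0.7529, 0.4346, 0.4897).
e_1·a_3 = (-0.6247)·0 + 0.0000·3 + 0.6247·3 + (-0.4685)·2 = 0.9370; e_2·a_3 = 0.0673·0 + (-0.7529)·3 + 0.4346·3 + 0.4897·2 = 0.0245.
u_3 = a_3 − 0.9370·e_1 − 0.0245·e_2 = (0.5837, 3.0184, 2.4040, 2.4270).
‖u_3‖ = 4.5958, so e_3 = (0.1270, 0.6568, 0.5231, 0.5281).

e_3 = (0.1270, 0.6568, 0.5231, 0.5281)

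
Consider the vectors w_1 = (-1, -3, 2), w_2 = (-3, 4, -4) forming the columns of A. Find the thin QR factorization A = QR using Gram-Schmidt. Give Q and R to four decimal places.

w_1 = (-1, -3, 2); ‖w_1‖ = 3.7417, so q_1 = (-0.2673, -0.8018, 0.5345).
q_1·w_2 = (-0.2673)·(-3) + (-0.8018)·4 + 0.5345·(-4) = -4.5434.
u_2 = w_2 + 4.5434·q_1 = (-4.2143, 0.3571, -1.5714).
‖u_2‖ = 4.5119, so q_2 = (-0.9340, 0.0792, -0.3483).

Q = [[-0.2673, -0.9340], [-0.8018, 0.0792], [0.5345, -0.3483]], R = [[3.7417, -4.5434], [0.0000, 4.5119]]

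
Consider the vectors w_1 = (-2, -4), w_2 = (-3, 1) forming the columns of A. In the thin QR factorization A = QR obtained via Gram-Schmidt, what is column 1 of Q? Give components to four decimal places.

q_1 = w_1/‖w_1‖ = (-2, -4)/4.4721 = (-0.4472, -0.8944).

q_1 = (-0.4472, -0.8944)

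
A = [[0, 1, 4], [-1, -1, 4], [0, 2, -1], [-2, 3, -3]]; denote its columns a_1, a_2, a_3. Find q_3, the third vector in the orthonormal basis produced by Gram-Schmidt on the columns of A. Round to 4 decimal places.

q_3 = (0.8517, 0.4519, 0.1391, -0.2260)

a_1 = (0, -1, 0, -2); ‖a_1‖ = 2.2361, so q_1 = (0.0000, -0.4472, 0.0000, -0.8944).
q_1·a_2 = 0.0000·1 + (-0.4472)·(-1) + 0.0000·2 + (-0.8944)·3 = -2.2361.
u_2 = a_2 + 2.2361·q_1 = (1.0000, -2.0000, 2.0000, 1.0000).
‖u_2‖ = 3.1623, so q_2 = (0.3162, -0.6325, 0.6325, 0.3162).
q_1·a_3 = 0.0000·4 + (-0.4472)·4 + 0.0000·(-1) + (-0.8944)·(-3) = 0.8944; q_2·a_3 = 0.3162·4 + (-0.6325)·4 + 0.6325·(-1) + 0.3162·(-3) = -2.8460.
u_3 = a_3 − 0.8944·q_1 + 2.8460·q_2 = (4.9000, 2.6000, 0.8000, -1.3000).
‖u_3‖ = 5.7533, so q_3 = (0.8517, 0.4519, 0.1391, -0.2260).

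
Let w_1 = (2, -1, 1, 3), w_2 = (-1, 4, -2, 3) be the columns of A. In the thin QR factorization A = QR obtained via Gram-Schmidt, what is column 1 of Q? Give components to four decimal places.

q_1 = w_1/‖w_1‖ = (2, -1, 1, 3)/3.8730 = (0.5164, -0.2582, 0.2582, 0.7746).

q_1 = (0.5164, -0.2582, 0.2582, 0.7746)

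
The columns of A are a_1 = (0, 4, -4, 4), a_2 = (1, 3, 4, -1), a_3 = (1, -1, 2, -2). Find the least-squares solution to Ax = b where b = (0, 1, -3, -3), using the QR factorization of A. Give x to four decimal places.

x = (0.8214, -0.5714, 2.0000)

e_1 = a_1/‖a_1‖ = (0, 4, -4, 4)/6.9282 = (0.0000, 0.5774, -0.5774, 0.5774).
r_{12} = e_1·a_2 = -1.1547.
u_2 = a_2 + 1.1547·e_1 = (1.0000, 3.6667, 3.3333, -0.3333).
‖u_2‖ = 5.0662, so e_2 = (0.1974, 0.7237, 0.6580, -0.0658).
r_{13} = e_1·a_3 = -2.8868; r_{23} = e_2·a_3 = 0.9211.
u_3 = a_3 + 2.8868·e_1 − 0.9211·e_2 = (0.8182, 0.0000, -0.2727, -0.2727).
‖u_3‖ = 0.9045, so e_3 = (0.9045, 0.0000, -0.3015, -0.3015).
Qᵀb = (0.5774, -1.0527, 1.8091).
Back-substitute: x_3 = 1.8091/0.9045 = 2.0000.
x_2 = (-1.0527 − 0.9211·2.0000)/5.0662 = -0.5714.
x_1 = (0.5774 + 1.1547·(-0.5714) + 2.8868·2.0000)/6.9282 = 0.8214.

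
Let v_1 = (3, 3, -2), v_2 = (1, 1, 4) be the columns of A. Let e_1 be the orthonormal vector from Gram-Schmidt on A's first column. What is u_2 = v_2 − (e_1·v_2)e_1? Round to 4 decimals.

u_2 = (1.2727, 1.2727, 3.8182)

e_1 = v_1/‖v_1‖ = (3, 3, -2)/4.6904 = (0.6396, 0.6396, -0.4264).
r_{12} = e_1·v_2 = -0.4264.
u_2 = v_2 + 0.4264·e_1 = (1.2727, 1.2727, 3.8182).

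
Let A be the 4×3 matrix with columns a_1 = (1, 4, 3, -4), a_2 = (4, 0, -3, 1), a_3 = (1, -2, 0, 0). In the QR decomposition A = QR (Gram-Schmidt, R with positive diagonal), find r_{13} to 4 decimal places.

a_1 = (1, 4, 3, -4); ‖a_1‖ = 6.4807, so e_1 = (0.1543, 0.6172, 0.4629, -0.6172).
r_{13} = e_1·a_3 = -1.0801.

r_{13} = -1.0801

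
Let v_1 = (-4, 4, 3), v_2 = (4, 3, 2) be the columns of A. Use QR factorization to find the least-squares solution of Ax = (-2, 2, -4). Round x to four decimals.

x = (0.1148, -0.3527)

v_1 = (-4, 4, 3); ‖v_1‖ = 6.4031, so q_1 = (-0.6247, 0.6247, 0.4685).
q_1·v_2 = (-0.6247)·4 + 0.6247·3 + 0.4685·2 = 0.3123.
u_2 = v_2 − 0.3123·q_1 = (4.1951, 2.8049, 1.8537).
‖u_2‖ = 5.3761, so q_2 = (0.7803, 0.5217, 0.3448).
Qᵀb = (0.6247, -1.8964).
Back-substitute: x_2 = -1.8964/5.3761 = -0.3527.
x_1 = (0.6247 − 0.3123·(-0.3527))/6.4031 = 0.1148.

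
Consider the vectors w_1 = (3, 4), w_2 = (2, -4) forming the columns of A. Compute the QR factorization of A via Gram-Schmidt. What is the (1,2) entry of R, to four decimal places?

r_{12} = -2.0000

w_1 = (3, 4); ‖w_1‖ = 5.0000, so e_1 = (0.6000, 0.8000).
r_{12} = e_1·w_2 = -2.0000.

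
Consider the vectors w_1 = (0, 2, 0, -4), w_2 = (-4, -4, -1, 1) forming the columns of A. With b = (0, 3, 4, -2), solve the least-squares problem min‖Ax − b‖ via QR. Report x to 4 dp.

x = (0.4851, -0.3582)

w_1 = (0, 2, 0, -4); ‖w_1‖ = 4.4721, so e_1 = (0.0000, 0.4472, 0.0000, -0.8944).
e_1·w_2 = 0.0000·(-4) + 0.4472·(-4) + 0.0000·(-1) + (-0.8944)·1 = -2.6833.
u_2 = w_2 + 2.6833·e_1 = (-4.0000, -2.8000, -1.0000, -1.4000).
‖u_2‖ = 5.1769, so e_2 = (-0.7727, -0.5409, -0.1932, -0.2704).
Qᵀb = (3.1305, -1.8544).
Back-substitute: x_2 = -1.8544/5.1769 = -0.3582.
x_1 = (3.1305 + 2.6833·(-0.3582))/4.4721 = 0.4851.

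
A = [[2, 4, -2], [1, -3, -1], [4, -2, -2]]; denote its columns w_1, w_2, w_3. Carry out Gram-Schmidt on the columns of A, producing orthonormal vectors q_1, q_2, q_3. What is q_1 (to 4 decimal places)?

w_1 = (2, 1, 4); ‖w_1‖ = 4.5826, so q_1 = (0.4364, 0.2182, 0.8729).

q_1 = (0.4364, 0.2182, 0.8729)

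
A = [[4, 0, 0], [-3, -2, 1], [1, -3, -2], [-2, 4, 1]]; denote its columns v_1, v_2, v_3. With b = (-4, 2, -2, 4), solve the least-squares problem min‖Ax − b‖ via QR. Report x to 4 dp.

x = (-1.0301, 0.4980, -0.1992)

v_1 = (4, -3, 1, -2); ‖v_1‖ = 5.4772, so e_1 = (0.7303, -0.5477, 0.1826, -0.3651).
e_1·v_2 = 0.7303·0 + (-0.5477)·(-2) + 0.1826·(-3) + (-0.3651)·4 = -0.9129.
u_2 = v_2 + 0.9129·e_1 = (0.6667, -2.5000, -2.8333, 3.6667).
‖u_2‖ = 5.3072, so e_2 = (0.1256, -0.4711, -0.5339, 0.6909).
e_1·v_3 = 0.7303·0 + (-0.5477)·1 + 0.1826·(-2) + (-0.3651)·1 = -1.2780; e_2·v_3 = 0.1256·0 + (-0.4711)·1 + (-0.5339)·(-2) + 0.6909·1 = 1.2876.
u_3 = v_3 + 1.2780·e_1 − 1.2876·e_2 = (0.7716, 0.9065, -1.0793, -0.3562).
‖u_3‖ = 1.6459, so e_3 = (0.4688, 0.5508, -0.6558, -0.2164).
Qᵀb = (-5.8424, 2.3867, -0.3279).
Back-substitute: x_3 = -0.3279/1.6459 = -0.1992.
x_2 = (2.3867 − 1.2876·(-0.1992))/5.3072 = 0.4980.
x_1 = (-5.8424 + 0.9129·0.4980 + 1.2780·(-0.1992))/5.4772 = -1.0301.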